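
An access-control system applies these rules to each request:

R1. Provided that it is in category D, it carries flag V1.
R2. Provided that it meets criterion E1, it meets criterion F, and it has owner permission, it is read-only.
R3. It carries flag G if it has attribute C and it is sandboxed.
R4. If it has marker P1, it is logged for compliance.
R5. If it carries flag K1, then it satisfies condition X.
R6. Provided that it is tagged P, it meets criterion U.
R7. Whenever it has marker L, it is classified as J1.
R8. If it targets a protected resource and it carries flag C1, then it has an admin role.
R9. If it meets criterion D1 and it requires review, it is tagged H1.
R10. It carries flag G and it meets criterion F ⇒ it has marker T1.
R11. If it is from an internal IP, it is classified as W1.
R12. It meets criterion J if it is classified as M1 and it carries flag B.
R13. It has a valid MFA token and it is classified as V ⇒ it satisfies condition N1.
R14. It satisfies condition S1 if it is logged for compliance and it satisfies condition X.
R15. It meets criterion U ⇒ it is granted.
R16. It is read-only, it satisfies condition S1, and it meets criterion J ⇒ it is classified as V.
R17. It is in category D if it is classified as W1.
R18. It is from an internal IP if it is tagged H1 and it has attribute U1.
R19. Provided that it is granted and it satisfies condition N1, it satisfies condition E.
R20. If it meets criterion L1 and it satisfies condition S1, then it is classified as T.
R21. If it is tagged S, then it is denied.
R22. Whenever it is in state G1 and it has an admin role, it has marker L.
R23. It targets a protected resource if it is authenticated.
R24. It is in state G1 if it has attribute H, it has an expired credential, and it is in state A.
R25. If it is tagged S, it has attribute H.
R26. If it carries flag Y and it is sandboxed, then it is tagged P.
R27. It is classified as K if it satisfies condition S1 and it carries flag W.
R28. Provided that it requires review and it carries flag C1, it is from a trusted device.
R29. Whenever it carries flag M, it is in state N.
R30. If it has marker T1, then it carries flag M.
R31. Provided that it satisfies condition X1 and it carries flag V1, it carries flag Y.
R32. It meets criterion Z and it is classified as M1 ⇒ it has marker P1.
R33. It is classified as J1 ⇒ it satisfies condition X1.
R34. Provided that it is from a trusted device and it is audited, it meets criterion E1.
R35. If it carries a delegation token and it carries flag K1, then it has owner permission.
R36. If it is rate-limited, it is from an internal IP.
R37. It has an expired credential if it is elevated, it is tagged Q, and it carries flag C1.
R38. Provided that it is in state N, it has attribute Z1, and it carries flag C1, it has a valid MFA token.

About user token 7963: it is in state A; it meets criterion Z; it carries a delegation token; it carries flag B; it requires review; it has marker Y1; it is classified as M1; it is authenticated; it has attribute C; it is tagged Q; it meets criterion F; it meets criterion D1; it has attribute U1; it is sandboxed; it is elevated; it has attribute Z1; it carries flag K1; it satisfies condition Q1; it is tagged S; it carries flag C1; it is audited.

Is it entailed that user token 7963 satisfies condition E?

Yes

By R3 (it has attribute C, it is sandboxed): it carries flag G.
By R5 (it carries flag K1): it satisfies condition X.
By R9 (it meets criterion D1, it requires review): it is tagged H1.
By R10 (it carries flag G, it meets criterion F): it has marker T1.
By R12 (it is classified as M1, it carries flag B): it meets criterion J.
By R18 (it is tagged H1, it has attribute U1): it is from an internal IP.
By R23 (it is authenticated): it targets a protected resource.
By R25 (it is tagged S): it has attribute H.
By R28 (it requires review, it carries flag C1): it is from a trusted device.
By R30 (it has marker T1): it carries flag M.
By R32 (it meets criterion Z, it is classified as M1): it has marker P1.
By R34 (it is from a trusted device, it is audited): it meets criterion E1.
By R35 (it carries a delegation token, it carries flag K1): it has owner permission.
By R37 (it is elevated, it is tagged Q, it carries flag C1): it has an expired credential.
By R2 (it meets criterion E1, it meets criterion F, it has owner permission): it is read-only.
By R4 (it has marker P1): it is logged for compliance.
By R8 (it targets a protected resource, it carries flag C1): it has an admin role.
By R11 (it is from an internal IP): it is classified as W1.
By R14 (it is logged for compliance, it satisfies condition X): it satisfies condition S1.
By R16 (it is read-only, it satisfies condition S1, it meets criterion J): it is classified as V.
By R17 (it is classified as W1): it is in category D.
By R24 (it has attribute H, it has an expired credential, it is in state A): it is in state G1.
By R29 (it carries flag M): it is in state N.
By R38 (it is in state N, it has attribute Z1, it carries flag C1): it has a valid MFA token.
By R1 (it is in category D): it carries flag V1.
By R13 (it has a valid MFA token, it is classified as V): it satisfies condition N1.
By R22 (it is in state G1, it has an admin role): it has marker L.
By R7 (it has marker L): it is classified as J1.
By R33 (it is classified as J1): it satisfies condition X1.
By R31 (it satisfies condition X1, it carries flag V1): it carries flag Y.
By R26 (it carries flag Y, it is sandboxed): it is tagged P.
By R6 (it is tagged P): it meets criterion U.
By R15 (it meets criterion U): it is granted.
By R19 (it is granted, it satisfies condition N1): it satisfies condition E.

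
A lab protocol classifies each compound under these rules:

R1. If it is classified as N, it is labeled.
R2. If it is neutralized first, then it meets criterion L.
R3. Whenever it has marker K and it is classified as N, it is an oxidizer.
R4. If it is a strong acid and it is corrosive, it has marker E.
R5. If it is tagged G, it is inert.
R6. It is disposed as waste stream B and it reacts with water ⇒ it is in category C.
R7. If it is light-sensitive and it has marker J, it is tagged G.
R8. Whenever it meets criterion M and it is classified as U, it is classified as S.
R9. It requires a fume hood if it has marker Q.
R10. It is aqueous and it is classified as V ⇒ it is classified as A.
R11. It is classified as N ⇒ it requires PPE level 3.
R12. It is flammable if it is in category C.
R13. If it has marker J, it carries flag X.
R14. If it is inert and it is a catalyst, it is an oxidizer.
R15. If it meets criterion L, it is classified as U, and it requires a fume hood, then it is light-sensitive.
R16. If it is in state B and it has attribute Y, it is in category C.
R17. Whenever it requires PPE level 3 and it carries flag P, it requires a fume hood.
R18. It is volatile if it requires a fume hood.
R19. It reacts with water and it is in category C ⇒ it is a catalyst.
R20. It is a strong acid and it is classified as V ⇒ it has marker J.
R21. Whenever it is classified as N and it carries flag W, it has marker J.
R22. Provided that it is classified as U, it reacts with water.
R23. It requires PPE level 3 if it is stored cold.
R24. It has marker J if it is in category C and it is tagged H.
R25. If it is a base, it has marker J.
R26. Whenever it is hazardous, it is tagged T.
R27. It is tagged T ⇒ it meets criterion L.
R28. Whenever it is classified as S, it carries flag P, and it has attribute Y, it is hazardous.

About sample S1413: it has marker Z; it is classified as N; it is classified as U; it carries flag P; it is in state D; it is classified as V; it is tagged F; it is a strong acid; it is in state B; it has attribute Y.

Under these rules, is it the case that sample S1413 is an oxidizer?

Forward chaining from the given facts derives: is labeled, requires PPE level 3, is in category C, requires a fume hood, is volatile, has marker J, reacts with water, is flammable, carries flag X, is a catalyst.
Rules concluding "it is an oxidizer": R3 needs "it has marker K"; R14 needs "it is inert" — none of these are established.

No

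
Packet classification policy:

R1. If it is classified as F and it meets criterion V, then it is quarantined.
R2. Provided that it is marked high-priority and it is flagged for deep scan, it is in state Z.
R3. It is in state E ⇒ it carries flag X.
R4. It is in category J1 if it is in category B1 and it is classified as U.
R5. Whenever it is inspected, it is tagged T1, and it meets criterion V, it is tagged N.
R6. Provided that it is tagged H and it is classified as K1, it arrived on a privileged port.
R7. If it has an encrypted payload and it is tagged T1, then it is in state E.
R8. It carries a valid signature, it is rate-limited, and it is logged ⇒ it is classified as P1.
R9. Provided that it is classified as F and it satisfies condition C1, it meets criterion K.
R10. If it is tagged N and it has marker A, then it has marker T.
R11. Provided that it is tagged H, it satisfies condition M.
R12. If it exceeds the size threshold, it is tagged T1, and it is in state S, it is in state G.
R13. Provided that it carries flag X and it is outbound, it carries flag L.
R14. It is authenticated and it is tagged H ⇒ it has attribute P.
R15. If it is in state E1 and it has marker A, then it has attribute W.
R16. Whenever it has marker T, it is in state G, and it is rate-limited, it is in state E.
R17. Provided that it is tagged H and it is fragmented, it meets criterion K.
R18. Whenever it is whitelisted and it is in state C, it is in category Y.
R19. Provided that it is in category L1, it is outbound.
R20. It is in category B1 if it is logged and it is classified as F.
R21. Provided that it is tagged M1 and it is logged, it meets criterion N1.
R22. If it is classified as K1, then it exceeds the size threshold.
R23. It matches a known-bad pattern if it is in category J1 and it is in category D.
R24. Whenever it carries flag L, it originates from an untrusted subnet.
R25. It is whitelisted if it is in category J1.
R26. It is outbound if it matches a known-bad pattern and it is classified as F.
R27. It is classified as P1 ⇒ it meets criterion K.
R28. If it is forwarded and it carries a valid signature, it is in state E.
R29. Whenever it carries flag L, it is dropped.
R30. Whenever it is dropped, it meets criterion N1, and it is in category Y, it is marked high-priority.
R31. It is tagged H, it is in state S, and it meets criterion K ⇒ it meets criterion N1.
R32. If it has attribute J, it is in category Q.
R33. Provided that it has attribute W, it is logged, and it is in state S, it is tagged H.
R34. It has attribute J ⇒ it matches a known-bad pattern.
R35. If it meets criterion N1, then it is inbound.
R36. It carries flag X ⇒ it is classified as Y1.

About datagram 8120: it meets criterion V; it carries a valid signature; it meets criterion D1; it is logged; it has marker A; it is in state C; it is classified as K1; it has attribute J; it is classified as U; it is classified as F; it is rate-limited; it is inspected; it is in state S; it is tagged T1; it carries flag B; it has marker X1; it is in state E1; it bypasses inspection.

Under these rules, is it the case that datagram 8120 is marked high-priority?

By R5 (it is inspected, it is tagged T1, it meets criterion V): it is tagged N.
By R8 (it carries a valid signature, it is rate-limited, it is logged): it is classified as P1.
By R10 (it is tagged N, it has marker A): it has marker T.
By R15 (it is in state E1, it has marker A): it has attribute W.
By R20 (it is logged, it is classified as F): it is in category B1.
By R22 (it is classified as K1): it exceeds the size threshold.
By R27 (it is classified as P1): it meets criterion K.
By R33 (it has attribute W, it is logged, it is in state S): it is tagged H.
By R34 (it has attribute J): it matches a known-bad pattern.
By R4 (it is in category B1, it is classified as U): it is in category J1.
By R12 (it exceeds the size threshold, it is tagged T1, it is in state S): it is in state G.
By R16 (it has marker T, it is in state G, it is rate-limited): it is in state E.
By R25 (it is in category J1): it is whitelisted.
By R26 (it matches a known-bad pattern, it is classified as F): it is outbound.
By R31 (it is tagged H, it is in state S, it meets criterion K): it meets criterion N1.
By R3 (it is in state E): it carries flag X.
By R13 (it carries flag X, it is outbound): it carries flag L.
By R18 (it is whitelisted, it is in state C): it is in category Y.
By R29 (it carries flag L): it is dropped.
By R30 (it is dropped, it meets criterion N1, it is in category Y): it is marked high-priority.

Yes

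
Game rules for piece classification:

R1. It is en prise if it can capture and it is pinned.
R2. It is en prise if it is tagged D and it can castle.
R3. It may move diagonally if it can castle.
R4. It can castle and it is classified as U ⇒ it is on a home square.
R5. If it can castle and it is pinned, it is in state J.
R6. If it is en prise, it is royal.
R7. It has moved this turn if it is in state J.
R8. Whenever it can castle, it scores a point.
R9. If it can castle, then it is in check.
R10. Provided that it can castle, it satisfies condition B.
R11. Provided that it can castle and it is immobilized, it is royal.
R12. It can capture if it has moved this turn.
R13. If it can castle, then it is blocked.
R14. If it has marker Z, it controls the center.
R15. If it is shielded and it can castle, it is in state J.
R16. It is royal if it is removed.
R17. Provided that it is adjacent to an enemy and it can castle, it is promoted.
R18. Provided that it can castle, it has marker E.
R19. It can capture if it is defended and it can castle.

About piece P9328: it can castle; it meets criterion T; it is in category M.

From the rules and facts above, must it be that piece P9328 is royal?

Forward chaining from the given facts derives: may move diagonally, scores a point, is in check, satisfies condition B, is blocked, has marker E.
Rules concluding "it is royal": R6 needs "it is en prise"; R11 needs "it is immobilized"; R16 needs "it is removed" — none of these are established.

No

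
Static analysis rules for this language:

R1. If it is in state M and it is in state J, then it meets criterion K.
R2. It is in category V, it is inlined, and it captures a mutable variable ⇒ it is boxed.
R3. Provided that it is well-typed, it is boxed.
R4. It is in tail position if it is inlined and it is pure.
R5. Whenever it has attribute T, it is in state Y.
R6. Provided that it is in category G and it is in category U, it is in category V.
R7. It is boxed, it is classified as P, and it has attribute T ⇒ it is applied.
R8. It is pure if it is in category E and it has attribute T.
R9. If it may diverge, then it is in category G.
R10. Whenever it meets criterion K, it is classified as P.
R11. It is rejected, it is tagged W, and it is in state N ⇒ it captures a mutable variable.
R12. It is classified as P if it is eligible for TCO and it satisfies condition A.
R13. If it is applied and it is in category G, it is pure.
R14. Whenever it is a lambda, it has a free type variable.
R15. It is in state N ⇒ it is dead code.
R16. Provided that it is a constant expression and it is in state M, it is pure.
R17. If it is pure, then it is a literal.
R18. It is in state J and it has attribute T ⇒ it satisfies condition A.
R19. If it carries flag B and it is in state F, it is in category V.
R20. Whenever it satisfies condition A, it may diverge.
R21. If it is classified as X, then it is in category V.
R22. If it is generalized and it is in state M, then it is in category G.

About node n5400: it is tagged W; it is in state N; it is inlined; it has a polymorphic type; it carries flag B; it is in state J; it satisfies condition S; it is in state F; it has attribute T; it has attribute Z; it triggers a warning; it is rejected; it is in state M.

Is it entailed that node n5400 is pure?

By R1 (it is in state M, it is in state J): it meets criterion K.
By R10 (it meets criterion K): it is classified as P.
By R11 (it is rejected, it is tagged W, it is in state N): it captures a mutable variable.
By R18 (it is in state J, it has attribute T): it satisfies condition A.
By R19 (it carries flag B, it is in state F): it is in category V.
By R20 (it satisfies condition A): it may diverge.
By R2 (it is in category V, it is inlined, it captures a mutable variable): it is boxed.
By R7 (it is boxed, it is classified as P, it has attribute T): it is applied.
By R9 (it may diverge): it is in category G.
By R13 (it is applied, it is in category G): it is pure.

Yes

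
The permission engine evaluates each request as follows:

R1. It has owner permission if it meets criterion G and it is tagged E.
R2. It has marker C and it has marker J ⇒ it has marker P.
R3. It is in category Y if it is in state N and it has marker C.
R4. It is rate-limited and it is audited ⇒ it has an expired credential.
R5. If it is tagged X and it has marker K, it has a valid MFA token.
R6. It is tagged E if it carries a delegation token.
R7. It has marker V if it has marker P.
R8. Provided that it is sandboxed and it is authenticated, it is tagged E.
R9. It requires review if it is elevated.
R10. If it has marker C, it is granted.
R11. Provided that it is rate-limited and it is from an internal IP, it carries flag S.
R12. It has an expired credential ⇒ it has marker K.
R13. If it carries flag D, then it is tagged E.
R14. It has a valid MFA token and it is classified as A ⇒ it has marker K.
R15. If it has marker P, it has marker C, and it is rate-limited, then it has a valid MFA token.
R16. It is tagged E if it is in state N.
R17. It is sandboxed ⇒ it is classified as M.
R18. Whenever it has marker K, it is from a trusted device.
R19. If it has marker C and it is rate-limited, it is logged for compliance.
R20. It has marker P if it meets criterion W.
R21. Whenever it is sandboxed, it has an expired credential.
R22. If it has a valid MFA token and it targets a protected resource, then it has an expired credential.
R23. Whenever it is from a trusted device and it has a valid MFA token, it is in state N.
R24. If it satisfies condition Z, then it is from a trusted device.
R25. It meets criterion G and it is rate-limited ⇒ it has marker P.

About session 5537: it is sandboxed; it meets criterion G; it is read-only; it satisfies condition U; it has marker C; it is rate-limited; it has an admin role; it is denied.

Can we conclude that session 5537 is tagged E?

Yes

By R21 (it is sandboxed): it has an expired credential.
By R25 (it meets criterion G, it is rate-limited): it has marker P.
By R12 (it has an expired credential): it has marker K.
By R15 (it has marker P, it has marker C, it is rate-limited): it has a valid MFA token.
By R18 (it has marker K): it is from a trusted device.
By R23 (it is from a trusted device, it has a valid MFA token): it is in state N.
By R16 (it is in state N): it is tagged E.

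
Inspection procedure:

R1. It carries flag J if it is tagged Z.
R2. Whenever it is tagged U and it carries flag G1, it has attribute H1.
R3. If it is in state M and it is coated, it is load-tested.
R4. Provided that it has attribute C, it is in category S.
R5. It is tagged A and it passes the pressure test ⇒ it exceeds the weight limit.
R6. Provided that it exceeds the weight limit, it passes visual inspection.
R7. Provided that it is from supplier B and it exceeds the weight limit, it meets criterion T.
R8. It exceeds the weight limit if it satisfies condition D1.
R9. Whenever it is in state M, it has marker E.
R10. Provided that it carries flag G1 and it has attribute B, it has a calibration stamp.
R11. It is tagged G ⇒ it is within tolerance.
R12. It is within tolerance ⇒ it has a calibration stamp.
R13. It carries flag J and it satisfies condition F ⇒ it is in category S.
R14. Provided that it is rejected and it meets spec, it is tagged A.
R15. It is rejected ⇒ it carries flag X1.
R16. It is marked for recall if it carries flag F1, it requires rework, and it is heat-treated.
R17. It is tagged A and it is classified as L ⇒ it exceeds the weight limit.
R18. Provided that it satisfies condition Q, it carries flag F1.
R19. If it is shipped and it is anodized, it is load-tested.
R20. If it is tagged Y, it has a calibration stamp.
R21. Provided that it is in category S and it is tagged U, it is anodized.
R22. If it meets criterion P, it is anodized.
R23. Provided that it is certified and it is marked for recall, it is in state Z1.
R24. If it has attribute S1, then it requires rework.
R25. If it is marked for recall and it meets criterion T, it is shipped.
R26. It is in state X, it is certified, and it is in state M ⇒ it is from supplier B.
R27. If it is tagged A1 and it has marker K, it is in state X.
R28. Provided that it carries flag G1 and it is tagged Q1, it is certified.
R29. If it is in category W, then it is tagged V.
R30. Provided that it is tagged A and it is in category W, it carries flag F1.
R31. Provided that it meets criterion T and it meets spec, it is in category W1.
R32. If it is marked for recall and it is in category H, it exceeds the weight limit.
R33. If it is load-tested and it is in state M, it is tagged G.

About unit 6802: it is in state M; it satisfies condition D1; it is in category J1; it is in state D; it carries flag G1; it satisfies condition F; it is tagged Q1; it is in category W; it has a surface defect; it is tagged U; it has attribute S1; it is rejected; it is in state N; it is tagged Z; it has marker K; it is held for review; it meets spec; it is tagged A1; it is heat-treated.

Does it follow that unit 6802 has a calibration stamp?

Yes

By R1 (it is tagged Z): it carries flag J.
By R8 (it satisfies condition D1): it exceeds the weight limit.
By R13 (it carries flag J, it satisfies condition F): it is in category S.
By R14 (it is rejected, it meets spec): it is tagged A.
By R21 (it is in category S, it is tagged U): it is anodized.
By R24 (it has attribute S1): it requires rework.
By R27 (it is tagged A1, it has marker K): it is in state X.
By R28 (it carries flag G1, it is tagged Q1): it is certified.
By R30 (it is tagged A, it is in category W): it carries flag F1.
By R16 (it carries flag F1, it requires rework, it is heat-treated): it is marked for recall.
By R26 (it is in state X, it is certified, it is in state M): it is from supplier B.
By R7 (it is from supplier B, it exceeds the weight limit): it meets criterion T.
By R25 (it is marked for recall, it meets criterion T): it is shipped.
By R19 (it is shipped, it is anodized): it is load-tested.
By R33 (it is load-tested, it is in state M): it is tagged G.
By R11 (it is tagged G): it is within tolerance.
By R12 (it is within tolerance): it has a calibration stamp.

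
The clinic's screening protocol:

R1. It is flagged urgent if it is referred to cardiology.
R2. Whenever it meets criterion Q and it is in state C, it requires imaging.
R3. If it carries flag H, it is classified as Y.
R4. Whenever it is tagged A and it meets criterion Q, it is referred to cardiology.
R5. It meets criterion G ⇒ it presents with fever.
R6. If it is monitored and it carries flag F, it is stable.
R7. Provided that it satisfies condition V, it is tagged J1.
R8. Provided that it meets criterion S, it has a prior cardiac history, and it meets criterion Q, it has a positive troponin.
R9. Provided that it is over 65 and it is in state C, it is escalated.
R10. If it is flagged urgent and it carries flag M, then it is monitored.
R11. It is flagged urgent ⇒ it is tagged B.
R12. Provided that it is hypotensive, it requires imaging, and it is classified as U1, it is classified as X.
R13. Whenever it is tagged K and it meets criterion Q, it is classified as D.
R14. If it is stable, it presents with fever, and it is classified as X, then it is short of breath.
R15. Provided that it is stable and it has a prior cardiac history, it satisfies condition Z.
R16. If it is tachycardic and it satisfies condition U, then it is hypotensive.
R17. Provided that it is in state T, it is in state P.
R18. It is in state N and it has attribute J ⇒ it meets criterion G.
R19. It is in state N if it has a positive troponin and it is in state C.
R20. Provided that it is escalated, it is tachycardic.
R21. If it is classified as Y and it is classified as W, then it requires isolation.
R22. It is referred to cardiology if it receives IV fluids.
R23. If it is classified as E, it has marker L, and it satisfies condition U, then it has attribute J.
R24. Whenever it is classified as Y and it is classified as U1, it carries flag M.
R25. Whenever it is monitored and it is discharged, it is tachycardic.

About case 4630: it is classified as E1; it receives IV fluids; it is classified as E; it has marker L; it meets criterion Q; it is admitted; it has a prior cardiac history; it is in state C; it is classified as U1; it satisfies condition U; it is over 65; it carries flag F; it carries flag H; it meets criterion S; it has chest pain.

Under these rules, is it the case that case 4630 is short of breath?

By R2 (it meets criterion Q, it is in state C): it requires imaging.
By R3 (it carries flag H): it is classified as Y.
By R8 (it meets criterion S, it has a prior cardiac history, it meets criterion Q): it has a positive troponin.
By R9 (it is over 65, it is in state C): it is escalated.
By R19 (it has a positive troponin, it is in state C): it is in state N.
By R20 (it is escalated): it is tachycardic.
By R22 (it receives IV fluids): it is referred to cardiology.
By R23 (it is classified as E, it has marker L, it satisfies condition U): it has attribute J.
By R24 (it is classified as Y, it is classified as U1): it carries flag M.
By R1 (it is referred to cardiology): it is flagged urgent.
By R10 (it is flagged urgent, it carries flag M): it is monitored.
By R16 (it is tachycardic, it satisfies condition U): it is hypotensive.
By R18 (it is in state N, it has attribute J): it meets criterion G.
By R5 (it meets criterion G): it presents with fever.
By R6 (it is monitored, it carries flag F): it is stable.
By R12 (it is hypotensive, it requires imaging, it is classified as U1): it is classified as X.
By R14 (it is stable, it presents with fever, it is classified as X): it is short of breath.

Yes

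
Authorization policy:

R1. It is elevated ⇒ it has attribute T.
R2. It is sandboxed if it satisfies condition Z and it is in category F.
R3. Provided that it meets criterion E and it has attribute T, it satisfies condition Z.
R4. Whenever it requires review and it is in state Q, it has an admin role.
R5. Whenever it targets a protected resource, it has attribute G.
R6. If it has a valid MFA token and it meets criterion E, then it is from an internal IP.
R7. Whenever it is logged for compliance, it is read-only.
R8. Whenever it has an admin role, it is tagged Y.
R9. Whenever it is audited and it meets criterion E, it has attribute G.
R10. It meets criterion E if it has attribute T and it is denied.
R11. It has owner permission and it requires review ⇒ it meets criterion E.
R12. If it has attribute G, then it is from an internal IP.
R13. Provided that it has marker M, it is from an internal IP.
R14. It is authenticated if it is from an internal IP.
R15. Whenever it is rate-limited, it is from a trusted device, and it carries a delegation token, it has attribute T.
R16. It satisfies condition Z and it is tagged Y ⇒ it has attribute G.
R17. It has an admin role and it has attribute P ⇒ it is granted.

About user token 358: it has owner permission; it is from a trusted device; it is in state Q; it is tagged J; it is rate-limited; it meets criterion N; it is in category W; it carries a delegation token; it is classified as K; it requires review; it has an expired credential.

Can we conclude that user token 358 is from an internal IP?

By R4 (it requires review, it is in state Q): it has an admin role.
By R8 (it has an admin role): it is tagged Y.
By R11 (it has owner permission, it requires review): it meets criterion E.
By R15 (it is rate-limited, it is from a trusted device, it carries a delegation token): it has attribute T.
By R3 (it meets criterion E, it has attribute T): it satisfies condition Z.
By R16 (it satisfies condition Z, it is tagged Y): it has attribute G.
By R12 (it has attribute G): it is from an internal IP.

Yes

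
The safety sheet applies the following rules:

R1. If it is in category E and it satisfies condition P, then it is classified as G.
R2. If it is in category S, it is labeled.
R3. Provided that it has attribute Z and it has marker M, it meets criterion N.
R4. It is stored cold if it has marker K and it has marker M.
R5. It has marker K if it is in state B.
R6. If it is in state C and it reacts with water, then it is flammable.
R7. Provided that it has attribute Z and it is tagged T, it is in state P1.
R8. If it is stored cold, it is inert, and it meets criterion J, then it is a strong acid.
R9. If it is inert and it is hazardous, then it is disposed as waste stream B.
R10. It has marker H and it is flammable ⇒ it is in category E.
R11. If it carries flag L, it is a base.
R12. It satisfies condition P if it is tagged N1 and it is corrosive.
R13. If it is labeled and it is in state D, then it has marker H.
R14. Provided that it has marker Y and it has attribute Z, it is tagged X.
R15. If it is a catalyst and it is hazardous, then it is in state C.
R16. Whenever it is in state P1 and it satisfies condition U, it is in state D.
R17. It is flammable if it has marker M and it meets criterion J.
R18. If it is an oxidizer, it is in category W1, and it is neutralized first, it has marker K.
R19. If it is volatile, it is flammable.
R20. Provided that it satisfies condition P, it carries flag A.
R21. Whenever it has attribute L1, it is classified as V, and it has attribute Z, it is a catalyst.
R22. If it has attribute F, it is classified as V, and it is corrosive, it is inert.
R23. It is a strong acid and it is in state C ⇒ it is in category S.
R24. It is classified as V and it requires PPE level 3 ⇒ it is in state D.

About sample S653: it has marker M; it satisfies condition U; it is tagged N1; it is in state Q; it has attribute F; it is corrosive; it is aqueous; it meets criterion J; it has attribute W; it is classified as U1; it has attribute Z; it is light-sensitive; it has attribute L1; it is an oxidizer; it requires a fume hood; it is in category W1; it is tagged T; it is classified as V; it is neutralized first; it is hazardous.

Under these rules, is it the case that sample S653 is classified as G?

By R7 (it has attribute Z, it is tagged T): it is in state P1.
By R12 (it is tagged N1, it is corrosive): it satisfies condition P.
By R16 (it is in state P1, it satisfies condition U): it is in state D.
By R17 (it has marker M, it meets criterion J): it is flammable.
By R18 (it is an oxidizer, it is in category W1, it is neutralized first): it has marker K.
By R21 (it has attribute L1, it is classified as V, it has attribute Z): it is a catalyst.
By R22 (it has attribute F, it is classified as V, it is corrosive): it is inert.
By R4 (it has marker K, it has marker M): it is stored cold.
By R8 (it is stored cold, it is inert, it meets criterion J): it is a strong acid.
By R15 (it is a catalyst, it is hazardous): it is in state C.
By R23 (it is a strong acid, it is in state C): it is in category S.
By R2 (it is in category S): it is labeled.
By R13 (it is labeled, it is in state D): it has marker H.
By R10 (it has marker H, it is flammable): it is in category E.
By R1 (it is in category E, it satisfies condition P): it is classified as G.

Yes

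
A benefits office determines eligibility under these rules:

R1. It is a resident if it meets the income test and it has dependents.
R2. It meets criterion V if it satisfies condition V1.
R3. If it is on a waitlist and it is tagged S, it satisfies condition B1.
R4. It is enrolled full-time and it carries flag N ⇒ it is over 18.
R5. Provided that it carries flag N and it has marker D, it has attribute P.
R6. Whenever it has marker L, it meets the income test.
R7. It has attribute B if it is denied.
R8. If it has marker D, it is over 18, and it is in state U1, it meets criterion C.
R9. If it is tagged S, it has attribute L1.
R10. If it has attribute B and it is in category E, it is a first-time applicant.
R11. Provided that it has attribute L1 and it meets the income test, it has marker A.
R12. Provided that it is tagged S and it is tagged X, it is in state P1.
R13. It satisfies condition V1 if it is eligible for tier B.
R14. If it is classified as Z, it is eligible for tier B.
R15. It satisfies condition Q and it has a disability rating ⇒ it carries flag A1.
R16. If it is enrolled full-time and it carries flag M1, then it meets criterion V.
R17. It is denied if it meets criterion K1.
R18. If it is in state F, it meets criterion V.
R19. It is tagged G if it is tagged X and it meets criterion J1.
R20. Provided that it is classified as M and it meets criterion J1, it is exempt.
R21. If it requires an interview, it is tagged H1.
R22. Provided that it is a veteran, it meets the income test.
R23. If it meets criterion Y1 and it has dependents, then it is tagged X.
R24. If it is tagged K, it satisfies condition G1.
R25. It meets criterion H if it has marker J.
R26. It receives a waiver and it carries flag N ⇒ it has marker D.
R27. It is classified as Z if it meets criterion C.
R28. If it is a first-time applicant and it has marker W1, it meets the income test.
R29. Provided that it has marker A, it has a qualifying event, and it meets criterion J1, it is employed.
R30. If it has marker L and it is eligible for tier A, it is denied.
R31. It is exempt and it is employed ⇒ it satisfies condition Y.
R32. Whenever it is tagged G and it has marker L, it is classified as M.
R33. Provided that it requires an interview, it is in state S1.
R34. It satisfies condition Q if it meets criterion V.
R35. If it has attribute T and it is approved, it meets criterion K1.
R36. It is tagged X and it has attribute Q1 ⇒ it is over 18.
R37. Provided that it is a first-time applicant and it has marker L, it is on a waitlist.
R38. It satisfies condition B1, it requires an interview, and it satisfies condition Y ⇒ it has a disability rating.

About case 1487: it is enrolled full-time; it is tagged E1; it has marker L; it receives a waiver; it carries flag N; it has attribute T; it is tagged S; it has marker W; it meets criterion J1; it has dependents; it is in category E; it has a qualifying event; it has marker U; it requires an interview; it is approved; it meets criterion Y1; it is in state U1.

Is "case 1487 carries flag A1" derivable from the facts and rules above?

By R4 (it is enrolled full-time, it carries flag N): it is over 18.
By R6 (it has marker L): it meets the income test.
By R9 (it is tagged S): it has attribute L1.
By R11 (it has attribute L1, it meets the income test): it has marker A.
By R23 (it meets criterion Y1, it has dependents): it is tagged X.
By R26 (it receives a waiver, it carries flag N): it has marker D.
By R29 (it has marker A, it has a qualifying event, it meets criterion J1): it is employed.
By R35 (it has attribute T, it is approved): it meets criterion K1.
By R8 (it has marker D, it is over 18, it is in state U1): it meets criterion C.
By R17 (it meets criterion K1): it is denied.
By R19 (it is tagged X, it meets criterion J1): it is tagged G.
By R27 (it meets criterion C): it is classified as Z.
By R32 (it is tagged G, it has marker L): it is classified as M.
By R7 (it is denied): it has attribute B.
By R10 (it has attribute B, it is in category E): it is a first-time applicant.
By R14 (it is classified as Z): it is eligible for tier B.
By R20 (it is classified as M, it meets criterion J1): it is exempt.
By R31 (it is exempt, it is employed): it satisfies condition Y.
By R37 (it is a first-time applicant, it has marker L): it is on a waitlist.
By R3 (it is on a waitlist, it is tagged S): it satisfies condition B1.
By R13 (it is eligible for tier B): it satisfies condition V1.
By R38 (it satisfies condition B1, it requires an interview, it satisfies condition Y): it has a disability rating.
By R2 (it satisfies condition V1): it meets criterion V.
By R34 (it meets criterion V): it satisfies condition Q.
By R15 (it satisfies condition Q, it has a disability rating): it carries flag A1.

Yes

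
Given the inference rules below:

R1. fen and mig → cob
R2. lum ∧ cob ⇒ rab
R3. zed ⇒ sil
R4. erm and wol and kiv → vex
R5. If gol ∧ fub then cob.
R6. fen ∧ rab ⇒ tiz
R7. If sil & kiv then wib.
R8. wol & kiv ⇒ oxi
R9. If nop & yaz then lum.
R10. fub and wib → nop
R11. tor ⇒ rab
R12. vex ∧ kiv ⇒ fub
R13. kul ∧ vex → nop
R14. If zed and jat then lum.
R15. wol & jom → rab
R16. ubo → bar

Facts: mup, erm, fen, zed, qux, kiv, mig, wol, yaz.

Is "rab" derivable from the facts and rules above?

Yes

cob  (by R1: fen, mig)
sil  (by R3: zed)
vex  (by R4: erm, wol, kiv)
wib  (by R7: sil, kiv)
fub  (by R12: vex, kiv)
nop  (by R10: fub, wib)
lum  (by R9: nop, yaz)
rab  (by R2: lum, cob)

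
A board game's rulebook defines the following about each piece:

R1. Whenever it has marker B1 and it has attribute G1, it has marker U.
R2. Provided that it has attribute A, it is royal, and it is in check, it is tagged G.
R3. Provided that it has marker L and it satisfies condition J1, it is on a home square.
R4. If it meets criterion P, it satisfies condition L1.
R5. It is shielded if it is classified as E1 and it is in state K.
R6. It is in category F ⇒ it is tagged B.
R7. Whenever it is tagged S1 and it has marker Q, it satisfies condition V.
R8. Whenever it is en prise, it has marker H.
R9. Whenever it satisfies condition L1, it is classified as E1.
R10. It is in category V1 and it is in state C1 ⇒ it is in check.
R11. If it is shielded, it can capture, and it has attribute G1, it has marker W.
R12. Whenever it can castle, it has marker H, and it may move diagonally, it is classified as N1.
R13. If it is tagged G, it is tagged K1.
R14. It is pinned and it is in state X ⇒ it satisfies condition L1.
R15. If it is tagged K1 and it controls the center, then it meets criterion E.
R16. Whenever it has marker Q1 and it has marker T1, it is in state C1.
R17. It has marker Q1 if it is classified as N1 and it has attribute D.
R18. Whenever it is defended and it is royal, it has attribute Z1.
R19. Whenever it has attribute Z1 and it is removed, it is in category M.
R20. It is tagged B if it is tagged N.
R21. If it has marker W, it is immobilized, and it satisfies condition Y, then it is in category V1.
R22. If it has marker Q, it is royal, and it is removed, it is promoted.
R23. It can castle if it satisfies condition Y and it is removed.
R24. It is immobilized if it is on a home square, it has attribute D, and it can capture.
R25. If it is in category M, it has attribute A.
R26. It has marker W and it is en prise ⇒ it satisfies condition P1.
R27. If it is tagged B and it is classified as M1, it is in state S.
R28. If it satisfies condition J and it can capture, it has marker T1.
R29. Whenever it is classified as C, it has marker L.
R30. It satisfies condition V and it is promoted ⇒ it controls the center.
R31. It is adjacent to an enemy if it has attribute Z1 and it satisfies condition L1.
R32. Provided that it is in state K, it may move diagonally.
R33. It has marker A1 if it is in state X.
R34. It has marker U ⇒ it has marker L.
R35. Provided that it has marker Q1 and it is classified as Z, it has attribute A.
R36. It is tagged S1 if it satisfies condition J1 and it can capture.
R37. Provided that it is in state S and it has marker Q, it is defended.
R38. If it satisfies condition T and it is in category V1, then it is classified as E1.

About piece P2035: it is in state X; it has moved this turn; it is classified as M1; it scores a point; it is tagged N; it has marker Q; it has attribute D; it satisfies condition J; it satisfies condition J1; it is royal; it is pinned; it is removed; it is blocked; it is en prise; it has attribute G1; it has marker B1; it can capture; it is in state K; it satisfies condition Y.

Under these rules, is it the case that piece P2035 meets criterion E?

By R1 (it has marker B1, it has attribute G1): it has marker U.
By R8 (it is en prise): it has marker H.
By R14 (it is pinned, it is in state X): it satisfies condition L1.
By R20 (it is tagged N): it is tagged B.
By R22 (it has marker Q, it is royal, it is removed): it is promoted.
By R23 (it satisfies condition Y, it is removed): it can castle.
By R27 (it is tagged B, it is classified as M1): it is in state S.
By R28 (it satisfies condition J, it can capture): it has marker T1.
By R32 (it is in state K): it may move diagonally.
By R34 (it has marker U): it has marker L.
By R36 (it satisfies condition J1, it can capture): it is tagged S1.
By R37 (it is in state S, it has marker Q): it is defended.
By R3 (it has marker L, it satisfies condition J1): it is on a home square.
By R7 (it is tagged S1, it has marker Q): it satisfies condition V.
By R9 (it satisfies condition L1): it is classified as E1.
By R12 (it can castle, it has marker H, it may move diagonally): it is classified as N1.
By R17 (it is classified as N1, it has attribute D): it has marker Q1.
By R18 (it is defended, it is royal): it has attribute Z1.
By R19 (it has attribute Z1, it is removed): it is in category M.
By R24 (it is on a home square, it has attribute D, it can capture): it is immobilized.
By R25 (it is in category M): it has attribute A.
By R30 (it satisfies condition V, it is promoted): it controls the center.
By R5 (it is classified as E1, it is in state K): it is shielded.
By R11 (it is shielded, it can capture, it has attribute G1): it has marker W.
By R16 (it has marker Q1, it has marker T1): it is in state C1.
By R21 (it has marker W, it is immobilized, it satisfies condition Y): it is in category V1.
By R10 (it is in category V1, it is in state C1): it is in check.
By R2 (it has attribute A, it is royal, it is in check): it is tagged G.
By R13 (it is tagged G): it is tagged K1.
By R15 (it is tagged K1, it controls the center): it meets criterion E.

Yes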